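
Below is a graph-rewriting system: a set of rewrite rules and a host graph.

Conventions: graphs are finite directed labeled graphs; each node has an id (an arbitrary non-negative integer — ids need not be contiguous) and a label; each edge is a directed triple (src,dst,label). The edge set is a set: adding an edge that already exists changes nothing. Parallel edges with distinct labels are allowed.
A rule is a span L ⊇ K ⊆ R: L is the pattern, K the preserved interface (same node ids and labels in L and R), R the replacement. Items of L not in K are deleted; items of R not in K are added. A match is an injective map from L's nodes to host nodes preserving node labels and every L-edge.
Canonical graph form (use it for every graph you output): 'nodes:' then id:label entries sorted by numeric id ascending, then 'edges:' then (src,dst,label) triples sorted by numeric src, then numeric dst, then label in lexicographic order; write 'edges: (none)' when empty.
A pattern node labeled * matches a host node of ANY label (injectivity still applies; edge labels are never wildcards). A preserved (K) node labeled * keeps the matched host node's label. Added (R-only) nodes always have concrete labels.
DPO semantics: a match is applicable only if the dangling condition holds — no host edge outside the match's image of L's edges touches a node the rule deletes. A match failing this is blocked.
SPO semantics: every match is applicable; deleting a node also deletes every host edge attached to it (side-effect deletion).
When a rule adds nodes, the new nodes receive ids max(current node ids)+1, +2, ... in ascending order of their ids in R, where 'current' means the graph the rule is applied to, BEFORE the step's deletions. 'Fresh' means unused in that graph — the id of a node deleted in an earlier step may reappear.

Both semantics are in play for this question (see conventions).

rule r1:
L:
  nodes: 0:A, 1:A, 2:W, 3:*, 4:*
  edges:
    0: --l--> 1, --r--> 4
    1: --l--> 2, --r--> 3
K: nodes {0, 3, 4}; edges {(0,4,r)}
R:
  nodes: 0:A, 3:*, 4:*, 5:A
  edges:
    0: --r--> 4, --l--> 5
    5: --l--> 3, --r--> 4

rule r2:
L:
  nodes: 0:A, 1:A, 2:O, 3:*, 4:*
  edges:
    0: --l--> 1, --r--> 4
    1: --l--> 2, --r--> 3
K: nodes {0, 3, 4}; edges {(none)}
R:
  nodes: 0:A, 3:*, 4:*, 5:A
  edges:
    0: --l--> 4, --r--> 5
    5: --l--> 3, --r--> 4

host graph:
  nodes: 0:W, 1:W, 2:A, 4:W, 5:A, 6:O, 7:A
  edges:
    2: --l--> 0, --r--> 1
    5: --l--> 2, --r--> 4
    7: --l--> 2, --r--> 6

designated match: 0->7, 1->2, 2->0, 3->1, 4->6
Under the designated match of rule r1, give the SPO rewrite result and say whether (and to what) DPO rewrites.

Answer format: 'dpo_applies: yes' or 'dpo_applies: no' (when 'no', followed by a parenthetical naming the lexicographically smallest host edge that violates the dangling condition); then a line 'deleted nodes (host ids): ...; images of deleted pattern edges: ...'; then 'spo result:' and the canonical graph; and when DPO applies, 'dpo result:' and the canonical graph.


dpo_applies: no
(the rule deletes node 2, which keeps host edge (5,2,l) outside the match image — the dangling condition fails, DPO blocks; SPO proceeds and side-deletes such edges)
deleted nodes (host ids): 0, 2; images of deleted pattern edges: (2,0,l); (2,1,r); (7,2,l)
spo result:
nodes: 1:W, 4:W, 5:A, 6:O, 7:A, 8:A
edges: (5,4,r); (7,6,r); (7,8,l); (8,1,l); (8,6,r)


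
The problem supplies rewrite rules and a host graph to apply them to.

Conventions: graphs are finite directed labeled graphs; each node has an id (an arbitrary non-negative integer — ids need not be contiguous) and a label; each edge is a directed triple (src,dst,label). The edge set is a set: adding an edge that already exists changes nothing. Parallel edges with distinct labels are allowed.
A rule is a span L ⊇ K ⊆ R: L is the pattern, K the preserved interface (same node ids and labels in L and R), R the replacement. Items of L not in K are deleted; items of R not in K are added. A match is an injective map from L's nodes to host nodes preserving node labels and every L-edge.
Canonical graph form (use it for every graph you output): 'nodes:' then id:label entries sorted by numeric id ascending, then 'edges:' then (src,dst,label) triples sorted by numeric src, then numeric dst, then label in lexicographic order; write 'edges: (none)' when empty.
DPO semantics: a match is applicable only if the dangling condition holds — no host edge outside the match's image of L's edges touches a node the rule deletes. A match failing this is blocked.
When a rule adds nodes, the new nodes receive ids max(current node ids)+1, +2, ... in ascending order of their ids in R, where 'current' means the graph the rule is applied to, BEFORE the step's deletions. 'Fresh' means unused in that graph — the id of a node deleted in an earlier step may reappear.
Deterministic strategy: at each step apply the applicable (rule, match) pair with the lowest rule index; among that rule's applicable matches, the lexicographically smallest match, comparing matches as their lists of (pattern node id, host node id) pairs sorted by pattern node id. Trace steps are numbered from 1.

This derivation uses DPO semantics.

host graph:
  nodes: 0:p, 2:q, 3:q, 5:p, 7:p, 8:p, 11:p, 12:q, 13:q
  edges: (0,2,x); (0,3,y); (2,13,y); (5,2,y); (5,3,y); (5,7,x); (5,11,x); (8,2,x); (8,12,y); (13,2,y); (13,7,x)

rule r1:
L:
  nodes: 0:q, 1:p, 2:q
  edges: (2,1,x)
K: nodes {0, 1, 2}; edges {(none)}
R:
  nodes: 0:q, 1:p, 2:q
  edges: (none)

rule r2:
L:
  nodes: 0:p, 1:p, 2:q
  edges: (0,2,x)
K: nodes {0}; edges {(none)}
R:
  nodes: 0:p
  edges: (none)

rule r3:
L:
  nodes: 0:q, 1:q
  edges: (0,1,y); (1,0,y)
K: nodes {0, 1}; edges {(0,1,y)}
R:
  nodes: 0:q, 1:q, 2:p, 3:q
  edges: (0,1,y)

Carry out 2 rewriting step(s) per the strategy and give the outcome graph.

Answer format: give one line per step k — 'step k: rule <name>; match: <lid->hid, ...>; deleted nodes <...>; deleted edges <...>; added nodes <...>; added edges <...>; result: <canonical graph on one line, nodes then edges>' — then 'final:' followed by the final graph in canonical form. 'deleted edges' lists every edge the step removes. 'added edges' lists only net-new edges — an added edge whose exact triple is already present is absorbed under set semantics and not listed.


step 1: rule r1; match: 0->2, 1->7, 2->13; deleted nodes (none); deleted edges (13,7,x); added nodes (none); added edges (none); result: nodes: 0:p, 2:q, 3:q, 5:p, 7:p, 8:p, 11:p, 12:q, 13:q edges: (0,2,x); (0,3,y); (2,13,y); (5,2,y); (5,3,y); (5,7,x); (5,11,x); (8,2,x); (8,12,y); (13,2,y)
step 2: rule r3; match: 0->2, 1->13; deleted nodes (none); deleted edges (13,2,y); added nodes 14, 15; added edges (none); result: nodes: 0:p, 2:q, 3:q, 5:p, 7:p, 8:p, 11:p, 12:q, 13:q, 14:p, 15:q edges: (0,2,x); (0,3,y); (2,13,y); (5,2,y); (5,3,y); (5,7,x); (5,11,x); (8,2,x); (8,12,y)
final:
nodes: 0:p, 2:q, 3:q, 5:p, 7:p, 8:p, 11:p, 12:q, 13:q, 14:p, 15:q
edges: (0,2,x); (0,3,y); (2,13,y); (5,2,y); (5,3,y); (5,7,x); (5,11,x); (8,2,x); (8,12,y)


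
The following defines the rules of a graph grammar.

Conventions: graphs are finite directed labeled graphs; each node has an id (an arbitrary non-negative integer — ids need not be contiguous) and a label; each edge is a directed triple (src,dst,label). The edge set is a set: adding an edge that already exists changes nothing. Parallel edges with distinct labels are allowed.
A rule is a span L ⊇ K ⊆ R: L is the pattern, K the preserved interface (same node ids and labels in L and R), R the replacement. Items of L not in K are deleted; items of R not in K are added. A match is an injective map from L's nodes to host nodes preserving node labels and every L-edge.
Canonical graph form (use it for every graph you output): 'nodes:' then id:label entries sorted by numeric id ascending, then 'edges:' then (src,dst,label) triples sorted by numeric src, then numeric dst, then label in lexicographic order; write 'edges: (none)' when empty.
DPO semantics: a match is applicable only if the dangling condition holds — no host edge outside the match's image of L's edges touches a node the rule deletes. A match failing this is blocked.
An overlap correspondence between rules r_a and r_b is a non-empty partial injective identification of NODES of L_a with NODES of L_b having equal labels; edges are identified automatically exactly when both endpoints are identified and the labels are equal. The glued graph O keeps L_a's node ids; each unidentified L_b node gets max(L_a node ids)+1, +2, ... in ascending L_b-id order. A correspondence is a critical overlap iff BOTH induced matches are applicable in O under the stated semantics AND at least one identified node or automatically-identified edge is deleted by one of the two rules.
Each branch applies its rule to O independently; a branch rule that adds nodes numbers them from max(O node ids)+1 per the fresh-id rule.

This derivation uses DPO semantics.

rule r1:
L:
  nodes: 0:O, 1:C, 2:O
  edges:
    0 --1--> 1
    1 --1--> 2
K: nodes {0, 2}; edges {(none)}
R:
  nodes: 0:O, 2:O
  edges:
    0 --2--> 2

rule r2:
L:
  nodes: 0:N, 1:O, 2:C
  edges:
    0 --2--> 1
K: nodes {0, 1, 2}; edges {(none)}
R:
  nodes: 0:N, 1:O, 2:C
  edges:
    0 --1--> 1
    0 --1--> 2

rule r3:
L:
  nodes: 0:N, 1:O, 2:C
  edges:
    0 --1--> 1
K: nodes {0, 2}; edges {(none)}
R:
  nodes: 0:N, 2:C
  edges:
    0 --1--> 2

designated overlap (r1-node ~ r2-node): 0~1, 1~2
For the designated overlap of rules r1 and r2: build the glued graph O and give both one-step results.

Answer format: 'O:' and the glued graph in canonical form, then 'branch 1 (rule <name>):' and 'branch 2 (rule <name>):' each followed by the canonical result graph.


O:
nodes: 0:O, 1:C, 2:O, 3:N
edges: (0,1,1); (1,2,1); (3,0,2)
branch 1 (rule r1):
nodes: 0:O, 2:O, 3:N
edges: (0,2,2); (3,0,2)
branch 2 (rule r2):
nodes: 0:O, 1:C, 2:O, 3:N
edges: (0,1,1); (1,2,1); (3,0,1); (3,1,1)


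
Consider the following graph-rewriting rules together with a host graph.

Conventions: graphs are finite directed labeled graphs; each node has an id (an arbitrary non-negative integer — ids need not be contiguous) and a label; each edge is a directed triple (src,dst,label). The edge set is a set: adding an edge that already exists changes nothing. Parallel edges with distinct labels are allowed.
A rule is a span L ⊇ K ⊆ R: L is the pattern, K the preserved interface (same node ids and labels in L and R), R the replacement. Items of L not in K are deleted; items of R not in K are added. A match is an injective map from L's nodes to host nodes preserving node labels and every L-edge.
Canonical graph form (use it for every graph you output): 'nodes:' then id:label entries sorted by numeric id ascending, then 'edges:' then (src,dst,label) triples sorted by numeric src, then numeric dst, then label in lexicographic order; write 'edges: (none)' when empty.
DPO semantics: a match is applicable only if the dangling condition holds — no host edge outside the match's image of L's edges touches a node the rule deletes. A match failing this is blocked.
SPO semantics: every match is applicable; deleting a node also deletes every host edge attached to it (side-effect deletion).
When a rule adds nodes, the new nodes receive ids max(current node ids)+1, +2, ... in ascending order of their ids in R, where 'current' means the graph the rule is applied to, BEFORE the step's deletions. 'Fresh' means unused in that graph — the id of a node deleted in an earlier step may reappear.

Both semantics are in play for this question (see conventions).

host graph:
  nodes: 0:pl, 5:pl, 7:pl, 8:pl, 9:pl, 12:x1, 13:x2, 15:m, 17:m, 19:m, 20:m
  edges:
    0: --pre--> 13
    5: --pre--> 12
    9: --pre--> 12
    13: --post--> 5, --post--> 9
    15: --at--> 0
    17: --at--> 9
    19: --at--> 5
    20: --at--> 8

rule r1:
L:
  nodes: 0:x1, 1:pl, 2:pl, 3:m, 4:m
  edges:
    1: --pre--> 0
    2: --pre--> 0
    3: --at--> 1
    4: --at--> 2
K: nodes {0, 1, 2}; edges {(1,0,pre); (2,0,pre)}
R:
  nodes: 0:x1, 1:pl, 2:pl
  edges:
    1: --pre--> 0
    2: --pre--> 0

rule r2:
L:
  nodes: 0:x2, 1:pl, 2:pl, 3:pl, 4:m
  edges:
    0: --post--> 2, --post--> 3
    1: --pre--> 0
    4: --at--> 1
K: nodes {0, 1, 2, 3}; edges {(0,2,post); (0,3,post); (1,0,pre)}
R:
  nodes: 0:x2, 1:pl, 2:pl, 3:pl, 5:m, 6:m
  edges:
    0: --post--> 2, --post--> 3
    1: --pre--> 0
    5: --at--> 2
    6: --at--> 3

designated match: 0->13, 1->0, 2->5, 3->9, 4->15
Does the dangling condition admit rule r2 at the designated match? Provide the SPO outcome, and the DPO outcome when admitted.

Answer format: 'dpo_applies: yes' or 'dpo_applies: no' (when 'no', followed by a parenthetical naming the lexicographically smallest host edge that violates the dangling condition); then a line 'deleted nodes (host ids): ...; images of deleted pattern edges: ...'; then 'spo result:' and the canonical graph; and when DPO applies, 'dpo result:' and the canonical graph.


dpo_applies: yes
deleted nodes (host ids): 15; images of deleted pattern edges: (15,0,at)
spo result:
nodes: 0:pl, 5:pl, 7:pl, 8:pl, 9:pl, 12:x1, 13:x2, 17:m, 19:m, 20:m, 21:m, 22:m
edges: (0,13,pre); (5,12,pre); (9,12,pre); (13,5,post); (13,9,post); (17,9,at); (19,5,at); (20,8,at); (21,5,at); (22,9,at)
dpo result:
nodes: 0:pl, 5:pl, 7:pl, 8:pl, 9:pl, 12:x1, 13:x2, 17:m, 19:m, 20:m, 21:m, 22:m
edges: (0,13,pre); (5,12,pre); (9,12,pre); (13,5,post); (13,9,post); (17,9,at); (19,5,at); (20,8,at); (21,5,at); (22,9,at)


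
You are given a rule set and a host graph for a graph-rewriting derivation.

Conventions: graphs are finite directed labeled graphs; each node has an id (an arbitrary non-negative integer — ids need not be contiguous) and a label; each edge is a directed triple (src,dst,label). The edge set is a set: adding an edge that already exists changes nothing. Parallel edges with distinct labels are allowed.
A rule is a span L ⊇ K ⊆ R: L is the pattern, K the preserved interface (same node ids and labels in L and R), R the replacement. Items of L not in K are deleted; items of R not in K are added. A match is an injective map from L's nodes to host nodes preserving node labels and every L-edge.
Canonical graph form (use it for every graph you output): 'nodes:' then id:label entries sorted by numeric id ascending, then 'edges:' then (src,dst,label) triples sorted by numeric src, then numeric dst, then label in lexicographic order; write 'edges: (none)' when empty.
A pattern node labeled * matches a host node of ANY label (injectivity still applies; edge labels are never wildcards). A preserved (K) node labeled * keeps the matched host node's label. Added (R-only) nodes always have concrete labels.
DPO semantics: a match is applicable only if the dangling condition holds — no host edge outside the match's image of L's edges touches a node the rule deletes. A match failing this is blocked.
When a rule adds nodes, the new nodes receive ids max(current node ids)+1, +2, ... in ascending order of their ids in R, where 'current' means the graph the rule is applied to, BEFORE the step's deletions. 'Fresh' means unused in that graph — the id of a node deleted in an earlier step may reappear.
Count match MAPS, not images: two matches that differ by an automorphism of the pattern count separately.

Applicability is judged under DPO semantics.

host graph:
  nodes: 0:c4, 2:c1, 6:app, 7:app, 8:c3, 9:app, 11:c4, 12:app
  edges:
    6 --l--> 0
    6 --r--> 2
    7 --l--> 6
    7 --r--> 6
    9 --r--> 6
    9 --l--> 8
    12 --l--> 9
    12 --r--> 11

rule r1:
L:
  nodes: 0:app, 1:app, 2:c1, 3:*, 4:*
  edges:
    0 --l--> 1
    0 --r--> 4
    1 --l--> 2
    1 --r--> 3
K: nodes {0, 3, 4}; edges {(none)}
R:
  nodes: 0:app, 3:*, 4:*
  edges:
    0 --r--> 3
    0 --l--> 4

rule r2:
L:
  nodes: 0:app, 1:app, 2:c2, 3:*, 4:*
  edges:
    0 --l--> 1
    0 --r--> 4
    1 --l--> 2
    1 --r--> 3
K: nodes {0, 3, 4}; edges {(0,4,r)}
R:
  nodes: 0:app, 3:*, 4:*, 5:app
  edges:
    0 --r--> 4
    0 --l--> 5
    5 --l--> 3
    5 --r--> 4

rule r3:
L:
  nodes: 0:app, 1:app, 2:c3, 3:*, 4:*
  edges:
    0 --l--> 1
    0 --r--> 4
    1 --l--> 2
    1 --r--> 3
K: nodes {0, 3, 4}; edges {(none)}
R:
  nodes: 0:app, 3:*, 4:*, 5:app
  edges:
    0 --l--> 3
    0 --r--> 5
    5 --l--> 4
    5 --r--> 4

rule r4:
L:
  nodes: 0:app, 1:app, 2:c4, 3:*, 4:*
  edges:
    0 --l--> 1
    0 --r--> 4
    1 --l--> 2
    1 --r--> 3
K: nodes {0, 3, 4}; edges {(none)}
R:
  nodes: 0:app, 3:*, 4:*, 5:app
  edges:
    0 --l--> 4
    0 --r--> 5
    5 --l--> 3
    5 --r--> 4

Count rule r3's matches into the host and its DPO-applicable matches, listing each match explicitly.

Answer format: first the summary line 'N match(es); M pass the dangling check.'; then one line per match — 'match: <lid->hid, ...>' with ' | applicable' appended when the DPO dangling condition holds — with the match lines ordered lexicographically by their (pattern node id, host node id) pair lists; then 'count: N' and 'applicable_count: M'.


1 match(es); 1 pass the dangling check.
match: 0->12, 1->9, 2->8, 3->6, 4->11 | applicable
count: 1
applicable_count: 1


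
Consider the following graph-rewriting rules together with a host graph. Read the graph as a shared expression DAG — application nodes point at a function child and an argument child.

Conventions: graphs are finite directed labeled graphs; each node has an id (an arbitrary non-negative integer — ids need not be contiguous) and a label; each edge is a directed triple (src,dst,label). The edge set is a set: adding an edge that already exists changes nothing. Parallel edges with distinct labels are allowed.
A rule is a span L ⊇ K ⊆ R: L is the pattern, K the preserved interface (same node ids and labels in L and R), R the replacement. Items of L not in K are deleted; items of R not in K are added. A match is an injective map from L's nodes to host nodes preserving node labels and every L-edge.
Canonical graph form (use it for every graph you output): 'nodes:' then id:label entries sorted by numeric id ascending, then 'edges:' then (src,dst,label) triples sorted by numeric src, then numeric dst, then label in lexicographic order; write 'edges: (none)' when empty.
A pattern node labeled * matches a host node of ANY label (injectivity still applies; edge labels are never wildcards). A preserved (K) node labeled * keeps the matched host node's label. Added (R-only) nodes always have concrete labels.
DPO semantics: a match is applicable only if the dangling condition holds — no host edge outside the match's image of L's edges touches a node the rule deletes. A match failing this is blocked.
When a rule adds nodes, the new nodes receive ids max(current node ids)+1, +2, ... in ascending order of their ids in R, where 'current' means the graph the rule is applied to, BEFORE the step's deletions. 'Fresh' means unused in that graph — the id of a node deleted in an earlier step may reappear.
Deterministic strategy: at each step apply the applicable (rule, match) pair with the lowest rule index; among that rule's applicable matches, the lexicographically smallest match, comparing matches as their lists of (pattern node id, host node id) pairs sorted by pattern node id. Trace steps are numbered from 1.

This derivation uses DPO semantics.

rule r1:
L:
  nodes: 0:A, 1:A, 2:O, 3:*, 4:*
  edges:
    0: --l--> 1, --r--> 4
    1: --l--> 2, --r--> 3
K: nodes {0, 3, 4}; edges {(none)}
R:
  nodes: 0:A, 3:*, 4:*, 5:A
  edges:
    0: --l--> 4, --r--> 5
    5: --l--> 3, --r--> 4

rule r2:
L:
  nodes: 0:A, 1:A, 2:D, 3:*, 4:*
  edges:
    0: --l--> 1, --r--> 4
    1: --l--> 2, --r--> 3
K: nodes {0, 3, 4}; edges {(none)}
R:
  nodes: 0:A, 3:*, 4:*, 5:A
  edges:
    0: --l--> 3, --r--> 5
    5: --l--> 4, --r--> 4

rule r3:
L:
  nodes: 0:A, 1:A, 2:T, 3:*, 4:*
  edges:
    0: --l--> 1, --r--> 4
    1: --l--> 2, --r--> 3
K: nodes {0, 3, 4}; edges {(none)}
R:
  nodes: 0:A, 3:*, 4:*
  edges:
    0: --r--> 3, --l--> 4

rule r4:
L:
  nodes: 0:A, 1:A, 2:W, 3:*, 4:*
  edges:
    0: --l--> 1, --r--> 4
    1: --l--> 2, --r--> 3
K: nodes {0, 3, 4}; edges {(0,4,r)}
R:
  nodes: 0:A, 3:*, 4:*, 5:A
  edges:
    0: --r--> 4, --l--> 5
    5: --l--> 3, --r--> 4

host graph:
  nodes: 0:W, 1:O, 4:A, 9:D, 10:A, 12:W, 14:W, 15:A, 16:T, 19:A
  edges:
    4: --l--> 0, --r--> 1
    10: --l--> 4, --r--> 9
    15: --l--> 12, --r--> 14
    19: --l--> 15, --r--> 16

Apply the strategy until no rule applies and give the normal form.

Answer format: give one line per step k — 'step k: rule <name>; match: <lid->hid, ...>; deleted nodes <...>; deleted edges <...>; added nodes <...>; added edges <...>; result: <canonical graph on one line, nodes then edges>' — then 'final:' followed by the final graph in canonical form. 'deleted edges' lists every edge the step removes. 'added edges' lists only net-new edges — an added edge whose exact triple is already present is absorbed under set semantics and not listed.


step 1: rule r4; match: 0->10, 1->4, 2->0, 3->1, 4->9; deleted nodes 0, 4; deleted edges (4,0,l); (4,1,r); (10,4,l); added nodes 20; added edges (10,20,l); (20,1,l); (20,9,r); result: nodes: 1:O, 9:D, 10:A, 12:W, 14:W, 15:A, 16:T, 19:A, 20:A edges: (10,9,r); (10,20,l); (15,12,l); (15,14,r); (19,15,l); (19,16,r); (20,1,l); (20,9,r)
step 2: rule r4; match: 0->19, 1->15, 2->12, 3->14, 4->16; deleted nodes 12, 15; deleted edges (15,12,l); (15,14,r); (19,15,l); added nodes 21; added edges (19,21,l); (21,14,l); (21,16,r); result: nodes: 1:O, 9:D, 10:A, 14:W, 16:T, 19:A, 20:A, 21:A edges: (10,9,r); (10,20,l); (19,16,r); (19,21,l); (20,1,l); (20,9,r); (21,14,l); (21,16,r)
final:
nodes: 1:O, 9:D, 10:A, 14:W, 16:T, 19:A, 20:A, 21:A
edges: (10,9,r); (10,20,l); (19,16,r); (19,21,l); (20,1,l); (20,9,r); (21,14,l); (21,16,r)


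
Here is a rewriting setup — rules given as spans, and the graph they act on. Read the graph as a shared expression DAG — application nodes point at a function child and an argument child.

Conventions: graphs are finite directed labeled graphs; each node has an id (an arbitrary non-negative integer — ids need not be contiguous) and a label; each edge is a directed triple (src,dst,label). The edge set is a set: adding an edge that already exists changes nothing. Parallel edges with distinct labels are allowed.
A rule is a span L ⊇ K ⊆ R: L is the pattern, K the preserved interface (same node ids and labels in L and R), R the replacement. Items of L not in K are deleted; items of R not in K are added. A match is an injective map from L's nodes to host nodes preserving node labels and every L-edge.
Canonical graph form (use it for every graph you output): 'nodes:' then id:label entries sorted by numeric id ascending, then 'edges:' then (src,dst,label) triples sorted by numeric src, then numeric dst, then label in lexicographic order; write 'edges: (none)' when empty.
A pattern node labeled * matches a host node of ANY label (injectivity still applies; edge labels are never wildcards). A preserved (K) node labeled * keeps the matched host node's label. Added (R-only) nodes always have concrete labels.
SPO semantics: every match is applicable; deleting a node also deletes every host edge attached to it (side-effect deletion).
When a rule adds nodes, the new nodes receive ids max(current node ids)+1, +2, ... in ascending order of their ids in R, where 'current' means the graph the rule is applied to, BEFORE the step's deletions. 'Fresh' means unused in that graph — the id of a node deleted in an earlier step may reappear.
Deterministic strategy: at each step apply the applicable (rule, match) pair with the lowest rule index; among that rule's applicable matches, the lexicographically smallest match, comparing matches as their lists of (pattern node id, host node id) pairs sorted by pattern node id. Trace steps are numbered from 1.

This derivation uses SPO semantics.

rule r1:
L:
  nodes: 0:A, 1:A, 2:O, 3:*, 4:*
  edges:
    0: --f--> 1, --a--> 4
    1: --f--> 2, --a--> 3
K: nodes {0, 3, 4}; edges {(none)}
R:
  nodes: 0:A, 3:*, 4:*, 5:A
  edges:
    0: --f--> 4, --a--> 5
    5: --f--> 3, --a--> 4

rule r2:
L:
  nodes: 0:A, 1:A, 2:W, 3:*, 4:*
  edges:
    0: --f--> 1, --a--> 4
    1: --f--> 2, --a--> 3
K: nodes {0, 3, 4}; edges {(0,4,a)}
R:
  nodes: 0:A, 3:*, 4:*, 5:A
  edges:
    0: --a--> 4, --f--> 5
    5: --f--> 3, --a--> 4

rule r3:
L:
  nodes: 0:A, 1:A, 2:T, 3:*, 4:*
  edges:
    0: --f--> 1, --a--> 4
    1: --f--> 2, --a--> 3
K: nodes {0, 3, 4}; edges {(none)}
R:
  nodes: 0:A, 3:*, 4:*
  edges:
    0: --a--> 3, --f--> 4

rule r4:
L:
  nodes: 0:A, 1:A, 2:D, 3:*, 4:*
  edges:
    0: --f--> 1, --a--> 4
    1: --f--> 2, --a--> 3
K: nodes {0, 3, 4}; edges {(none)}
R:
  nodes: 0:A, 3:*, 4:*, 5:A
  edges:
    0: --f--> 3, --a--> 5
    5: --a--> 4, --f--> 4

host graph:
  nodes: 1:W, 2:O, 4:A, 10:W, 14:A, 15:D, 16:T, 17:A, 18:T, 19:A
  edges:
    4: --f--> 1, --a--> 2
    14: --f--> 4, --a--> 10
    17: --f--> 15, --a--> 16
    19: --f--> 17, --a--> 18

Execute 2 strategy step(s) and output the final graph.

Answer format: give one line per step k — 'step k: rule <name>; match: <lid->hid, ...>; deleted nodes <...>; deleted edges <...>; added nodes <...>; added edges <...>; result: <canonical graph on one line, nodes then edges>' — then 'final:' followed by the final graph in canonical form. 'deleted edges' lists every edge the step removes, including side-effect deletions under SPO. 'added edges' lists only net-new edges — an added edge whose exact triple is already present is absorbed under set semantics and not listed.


step 1: rule r2; match: 0->14, 1->4, 2->1, 3->2, 4->10; deleted nodes 1, 4; deleted edges (4,1,f); (4,2,a); (14,4,f); added nodes 20; added edges (14,20,f); (20,2,f); (20,10,a); result: nodes: 2:O, 10:W, 14:A, 15:D, 16:T, 17:A, 18:T, 19:A, 20:A edges: (14,10,a); (14,20,f); (17,15,f); (17,16,a); (19,17,f); (19,18,a); (20,2,f); (20,10,a)
step 2: rule r4; match: 0->19, 1->17, 2->15, 3->16, 4->18; deleted nodes 15, 17; deleted edges (17,15,f); (17,16,a); (19,17,f); (19,18,a); added nodes 21; added edges (19,16,f); (19,21,a); (21,18,a); (21,18,f); result: nodes: 2:O, 10:W, 14:A, 16:T, 18:T, 19:A, 20:A, 21:A edges: (14,10,a); (14,20,f); (19,16,f); (19,21,a); (20,2,f); (20,10,a); (21,18,a); (21,18,f)
final:
nodes: 2:O, 10:W, 14:A, 16:T, 18:T, 19:A, 20:A, 21:A
edges: (14,10,a); (14,20,f); (19,16,f); (19,21,a); (20,2,f); (20,10,a); (21,18,a); (21,18,f)


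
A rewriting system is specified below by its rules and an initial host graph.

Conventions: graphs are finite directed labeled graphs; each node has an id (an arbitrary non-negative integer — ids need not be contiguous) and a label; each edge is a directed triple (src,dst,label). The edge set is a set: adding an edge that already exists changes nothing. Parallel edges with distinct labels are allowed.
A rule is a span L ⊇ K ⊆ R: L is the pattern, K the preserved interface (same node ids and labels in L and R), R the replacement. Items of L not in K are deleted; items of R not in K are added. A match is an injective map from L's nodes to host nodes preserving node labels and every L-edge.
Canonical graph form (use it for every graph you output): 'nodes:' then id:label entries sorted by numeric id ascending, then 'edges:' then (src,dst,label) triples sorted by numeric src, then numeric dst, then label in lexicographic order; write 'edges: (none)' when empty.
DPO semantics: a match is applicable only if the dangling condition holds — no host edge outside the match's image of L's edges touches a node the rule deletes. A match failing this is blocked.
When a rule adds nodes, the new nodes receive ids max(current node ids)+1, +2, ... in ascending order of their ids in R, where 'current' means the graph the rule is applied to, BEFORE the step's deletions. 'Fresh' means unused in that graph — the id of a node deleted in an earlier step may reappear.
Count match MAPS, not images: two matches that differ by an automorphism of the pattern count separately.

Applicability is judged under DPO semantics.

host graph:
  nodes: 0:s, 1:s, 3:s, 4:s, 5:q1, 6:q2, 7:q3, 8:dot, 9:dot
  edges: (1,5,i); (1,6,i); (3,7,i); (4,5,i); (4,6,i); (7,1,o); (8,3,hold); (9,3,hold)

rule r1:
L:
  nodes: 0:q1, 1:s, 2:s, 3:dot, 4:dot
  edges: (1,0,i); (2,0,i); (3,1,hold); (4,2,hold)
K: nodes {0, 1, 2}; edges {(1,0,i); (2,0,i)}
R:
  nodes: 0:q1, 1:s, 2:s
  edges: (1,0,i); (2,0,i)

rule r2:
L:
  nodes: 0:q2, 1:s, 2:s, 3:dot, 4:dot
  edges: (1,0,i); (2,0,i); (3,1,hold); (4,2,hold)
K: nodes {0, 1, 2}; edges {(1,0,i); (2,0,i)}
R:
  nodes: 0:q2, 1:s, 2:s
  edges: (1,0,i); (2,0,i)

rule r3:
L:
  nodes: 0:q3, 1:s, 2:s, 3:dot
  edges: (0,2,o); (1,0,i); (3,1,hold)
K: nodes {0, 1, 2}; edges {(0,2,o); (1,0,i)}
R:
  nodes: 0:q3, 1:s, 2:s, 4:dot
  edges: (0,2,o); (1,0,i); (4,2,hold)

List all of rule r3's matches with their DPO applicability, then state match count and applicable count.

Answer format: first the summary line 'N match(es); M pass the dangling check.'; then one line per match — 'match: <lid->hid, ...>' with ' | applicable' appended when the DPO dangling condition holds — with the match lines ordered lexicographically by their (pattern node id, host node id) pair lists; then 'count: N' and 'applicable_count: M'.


2 match(es); 2 pass the dangling check.
match: 0->7, 1->3, 2->1, 3->8 | applicable
match: 0->7, 1->3, 2->1, 3->9 | applicable
count: 2
applicable_count: 2


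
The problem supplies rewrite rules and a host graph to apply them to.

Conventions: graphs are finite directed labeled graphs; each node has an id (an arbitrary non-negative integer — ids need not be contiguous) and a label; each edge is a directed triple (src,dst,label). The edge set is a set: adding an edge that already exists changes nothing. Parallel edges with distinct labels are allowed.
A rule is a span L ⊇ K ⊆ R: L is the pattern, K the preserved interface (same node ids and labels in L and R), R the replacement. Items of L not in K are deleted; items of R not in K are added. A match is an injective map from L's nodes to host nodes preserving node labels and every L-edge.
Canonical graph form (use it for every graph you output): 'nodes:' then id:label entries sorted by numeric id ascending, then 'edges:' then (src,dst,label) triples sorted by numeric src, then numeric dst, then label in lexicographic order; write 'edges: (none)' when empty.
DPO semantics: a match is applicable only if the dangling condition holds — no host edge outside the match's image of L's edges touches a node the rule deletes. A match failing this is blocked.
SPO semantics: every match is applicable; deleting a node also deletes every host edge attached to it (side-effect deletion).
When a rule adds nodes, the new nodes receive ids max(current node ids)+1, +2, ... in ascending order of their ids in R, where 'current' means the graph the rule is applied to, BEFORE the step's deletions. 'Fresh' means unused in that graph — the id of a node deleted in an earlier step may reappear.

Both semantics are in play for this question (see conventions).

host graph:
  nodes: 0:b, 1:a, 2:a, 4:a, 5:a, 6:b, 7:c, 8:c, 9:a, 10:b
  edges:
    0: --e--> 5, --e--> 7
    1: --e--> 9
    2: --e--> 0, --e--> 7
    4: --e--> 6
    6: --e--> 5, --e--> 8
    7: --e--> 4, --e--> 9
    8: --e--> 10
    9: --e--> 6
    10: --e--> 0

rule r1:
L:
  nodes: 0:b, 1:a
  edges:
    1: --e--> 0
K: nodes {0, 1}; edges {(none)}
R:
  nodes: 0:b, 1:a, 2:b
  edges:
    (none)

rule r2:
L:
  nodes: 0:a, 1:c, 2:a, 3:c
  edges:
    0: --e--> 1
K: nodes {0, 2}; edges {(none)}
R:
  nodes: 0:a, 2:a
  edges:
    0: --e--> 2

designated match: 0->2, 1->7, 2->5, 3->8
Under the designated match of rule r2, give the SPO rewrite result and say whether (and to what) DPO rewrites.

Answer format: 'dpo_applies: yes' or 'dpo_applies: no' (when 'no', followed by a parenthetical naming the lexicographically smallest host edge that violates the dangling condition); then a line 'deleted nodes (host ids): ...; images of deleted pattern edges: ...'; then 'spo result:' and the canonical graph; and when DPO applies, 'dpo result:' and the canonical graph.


dpo_applies: no
(the rule deletes node 7, which keeps host edge (0,7,e) outside the match image — the dangling condition fails, DPO blocks; SPO proceeds and side-deletes such edges)
deleted nodes (host ids): 7, 8; images of deleted pattern edges: (2,7,e)
spo result:
nodes: 0:b, 1:a, 2:a, 4:a, 5:a, 6:b, 9:a, 10:b
edges: (0,5,e); (1,9,e); (2,0,e); (2,5,e); (4,6,e); (6,5,e); (9,6,e); (10,0,e)


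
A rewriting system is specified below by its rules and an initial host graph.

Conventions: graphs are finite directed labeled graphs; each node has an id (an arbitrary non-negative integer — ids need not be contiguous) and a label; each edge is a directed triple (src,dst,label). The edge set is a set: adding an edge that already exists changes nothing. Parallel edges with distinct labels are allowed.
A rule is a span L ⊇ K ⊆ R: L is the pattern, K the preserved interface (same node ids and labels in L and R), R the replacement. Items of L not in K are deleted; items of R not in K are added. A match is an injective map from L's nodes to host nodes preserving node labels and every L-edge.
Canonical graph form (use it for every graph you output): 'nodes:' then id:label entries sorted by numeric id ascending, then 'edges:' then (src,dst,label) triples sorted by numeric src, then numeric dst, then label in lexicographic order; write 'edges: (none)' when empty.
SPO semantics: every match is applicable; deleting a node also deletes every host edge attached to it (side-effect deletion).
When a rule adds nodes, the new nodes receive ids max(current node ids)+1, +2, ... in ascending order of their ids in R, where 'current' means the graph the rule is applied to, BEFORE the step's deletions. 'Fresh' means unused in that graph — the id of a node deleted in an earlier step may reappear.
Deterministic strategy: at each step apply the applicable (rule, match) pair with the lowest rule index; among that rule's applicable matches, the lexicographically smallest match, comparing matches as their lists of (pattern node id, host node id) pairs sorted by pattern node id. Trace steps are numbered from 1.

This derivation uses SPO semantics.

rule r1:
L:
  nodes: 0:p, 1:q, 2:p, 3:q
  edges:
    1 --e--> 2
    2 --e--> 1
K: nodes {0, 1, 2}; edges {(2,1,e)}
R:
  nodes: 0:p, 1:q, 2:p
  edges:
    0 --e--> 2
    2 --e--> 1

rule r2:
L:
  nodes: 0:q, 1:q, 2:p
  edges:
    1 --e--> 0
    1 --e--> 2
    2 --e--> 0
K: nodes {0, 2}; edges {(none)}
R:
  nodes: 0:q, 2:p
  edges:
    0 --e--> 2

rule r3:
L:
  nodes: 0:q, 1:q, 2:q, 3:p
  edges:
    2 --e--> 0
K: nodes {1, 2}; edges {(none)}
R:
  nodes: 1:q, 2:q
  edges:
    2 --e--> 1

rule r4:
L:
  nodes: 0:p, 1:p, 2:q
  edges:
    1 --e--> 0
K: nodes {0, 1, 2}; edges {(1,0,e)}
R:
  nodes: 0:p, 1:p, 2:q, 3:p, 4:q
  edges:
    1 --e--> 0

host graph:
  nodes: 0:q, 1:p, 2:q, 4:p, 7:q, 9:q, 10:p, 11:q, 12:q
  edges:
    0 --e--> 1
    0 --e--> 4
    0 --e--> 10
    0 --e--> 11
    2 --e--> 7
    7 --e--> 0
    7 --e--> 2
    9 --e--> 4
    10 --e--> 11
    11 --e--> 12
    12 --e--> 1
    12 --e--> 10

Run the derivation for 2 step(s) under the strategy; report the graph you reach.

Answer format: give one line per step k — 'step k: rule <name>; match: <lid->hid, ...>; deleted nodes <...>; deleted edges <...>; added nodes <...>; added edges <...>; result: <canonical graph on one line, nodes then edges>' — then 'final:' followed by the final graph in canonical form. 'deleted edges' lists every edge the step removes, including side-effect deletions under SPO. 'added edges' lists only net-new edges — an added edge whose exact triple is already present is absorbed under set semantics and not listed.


step 1: rule r2; match: 0->11, 1->0, 2->10; deleted nodes 0; deleted edges (0,1,e); (0,4,e); (0,10,e); (0,11,e); (7,0,e); (10,11,e); added nodes (none); added edges (11,10,e); result: nodes: 1:p, 2:q, 4:p, 7:q, 9:q, 10:p, 11:q, 12:q edges: (2,7,e); (7,2,e); (9,4,e); (11,10,e); (11,12,e); (12,1,e); (12,10,e)
step 2: rule r3; match: 0->2, 1->9, 2->7, 3->1; deleted nodes 1, 2; deleted edges (2,7,e); (7,2,e); (12,1,e); added nodes (none); added edges (7,9,e); result: nodes: 4:p, 7:q, 9:q, 10:p, 11:q, 12:q edges: (7,9,e); (9,4,e); (11,10,e); (11,12,e); (12,10,e)
final:
nodes: 4:p, 7:q, 9:q, 10:p, 11:q, 12:q
edges: (7,9,e); (9,4,e); (11,10,e); (11,12,e); (12,10,e)


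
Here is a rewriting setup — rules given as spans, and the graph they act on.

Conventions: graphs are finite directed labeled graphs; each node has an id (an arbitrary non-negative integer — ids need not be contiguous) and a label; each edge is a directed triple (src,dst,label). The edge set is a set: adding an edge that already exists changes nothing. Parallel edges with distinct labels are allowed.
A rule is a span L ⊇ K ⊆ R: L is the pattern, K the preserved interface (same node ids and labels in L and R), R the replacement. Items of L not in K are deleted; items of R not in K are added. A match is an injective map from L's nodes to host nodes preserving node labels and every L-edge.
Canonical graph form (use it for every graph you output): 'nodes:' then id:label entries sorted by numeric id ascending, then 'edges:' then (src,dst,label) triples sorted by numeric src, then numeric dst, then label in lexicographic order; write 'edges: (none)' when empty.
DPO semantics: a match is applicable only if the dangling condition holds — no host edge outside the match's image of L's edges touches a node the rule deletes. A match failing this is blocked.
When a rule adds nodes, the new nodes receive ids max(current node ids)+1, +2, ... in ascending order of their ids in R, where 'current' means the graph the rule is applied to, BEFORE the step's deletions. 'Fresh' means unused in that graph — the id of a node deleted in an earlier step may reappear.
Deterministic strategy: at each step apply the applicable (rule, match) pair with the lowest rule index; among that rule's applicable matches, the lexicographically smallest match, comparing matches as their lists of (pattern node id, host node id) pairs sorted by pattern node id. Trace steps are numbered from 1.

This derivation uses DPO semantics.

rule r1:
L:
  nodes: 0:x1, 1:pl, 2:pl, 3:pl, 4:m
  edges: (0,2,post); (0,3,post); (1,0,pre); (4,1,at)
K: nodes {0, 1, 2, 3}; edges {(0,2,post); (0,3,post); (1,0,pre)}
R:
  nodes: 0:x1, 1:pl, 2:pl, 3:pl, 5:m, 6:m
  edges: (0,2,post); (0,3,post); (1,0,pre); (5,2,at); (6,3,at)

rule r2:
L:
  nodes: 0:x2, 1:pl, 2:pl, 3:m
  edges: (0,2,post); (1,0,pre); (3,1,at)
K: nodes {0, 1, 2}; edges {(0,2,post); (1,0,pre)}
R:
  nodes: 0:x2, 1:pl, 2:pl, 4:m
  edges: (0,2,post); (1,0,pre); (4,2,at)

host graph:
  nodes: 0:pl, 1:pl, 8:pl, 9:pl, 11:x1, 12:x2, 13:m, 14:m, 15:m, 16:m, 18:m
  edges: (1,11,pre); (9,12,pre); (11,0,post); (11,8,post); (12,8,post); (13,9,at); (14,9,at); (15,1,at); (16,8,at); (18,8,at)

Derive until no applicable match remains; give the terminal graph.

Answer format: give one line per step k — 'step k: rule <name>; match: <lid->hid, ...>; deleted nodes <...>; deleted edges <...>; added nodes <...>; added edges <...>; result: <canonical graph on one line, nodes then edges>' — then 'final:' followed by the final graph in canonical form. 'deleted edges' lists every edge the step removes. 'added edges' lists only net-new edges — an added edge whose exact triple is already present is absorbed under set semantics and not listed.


step 1: rule r1; match: 0->11, 1->1, 2->0, 3->8, 4->15; deleted nodes 15; deleted edges (15,1,at); added nodes 19, 20; added edges (19,0,at); (20,8,at); result: nodes: 0:pl, 1:pl, 8:pl, 9:pl, 11:x1, 12:x2, 13:m, 14:m, 16:m, 18:m, 19:m, 20:m edges: (1,11,pre); (9,12,pre); (11,0,post); (11,8,post); (12,8,post); (13,9,at); (14,9,at); (16,8,at); (18,8,at); (19,0,at); (20,8,at)
step 2: rule r2; match: 0->12, 1->9, 2->8, 3->13; deleted nodes 13; deleted edges (13,9,at); added nodes 21; added edges (21,8,at); result: nodes: 0:pl, 1:pl, 8:pl, 9:pl, 11:x1, 12:x2, 14:m, 16:m, 18:m, 19:m, 20:m, 21:m edges: (1,11,pre); (9,12,pre); (11,0,post); (11,8,post); (12,8,post); (14,9,at); (16,8,at); (18,8,at); (19,0,at); (20,8,at); (21,8,at)
step 3: rule r2; match: 0->12, 1->9, 2->8, 3->14; deleted nodes 14; deleted edges (14,9,at); added nodes 22; added edges (22,8,at); result: nodes: 0:pl, 1:pl, 8:pl, 9:pl, 11:x1, 12:x2, 16:m, 18:m, 19:m, 20:m, 21:m, 22:m edges: (1,11,pre); (9,12,pre); (11,0,post); (11,8,post); (12,8,post); (16,8,at); (18,8,at); (19,0,at); (20,8,at); (21,8,at); (22,8,at)
final:
nodes: 0:pl, 1:pl, 8:pl, 9:pl, 11:x1, 12:x2, 16:m, 18:m, 19:m, 20:m, 21:m, 22:m
edges: (1,11,pre); (9,12,pre); (11,0,post); (11,8,post); (12,8,post); (16,8,at); (18,8,at); (19,0,at); (20,8,at); (21,8,at); (22,8,at)
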